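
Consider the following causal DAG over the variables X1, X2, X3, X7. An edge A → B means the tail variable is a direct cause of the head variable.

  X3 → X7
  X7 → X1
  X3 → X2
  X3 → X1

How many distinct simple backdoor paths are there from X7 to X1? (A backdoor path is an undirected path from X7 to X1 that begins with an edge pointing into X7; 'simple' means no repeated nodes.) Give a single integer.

1

A backdoor path from X7 to X1 is any simple undirected path whose first edge points into X7 (i.e. leaves X7 via a parent).
Parents of X7: {X3}.
Enumerating:
  P1: X7 <- X3 -> X1
That exhausts the simple backdoor paths. Count: 1.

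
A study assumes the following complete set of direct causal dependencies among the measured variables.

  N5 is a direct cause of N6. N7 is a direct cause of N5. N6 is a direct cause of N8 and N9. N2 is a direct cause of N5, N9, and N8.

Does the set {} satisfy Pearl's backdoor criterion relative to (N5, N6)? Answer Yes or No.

Backdoor paths from N5 to N6 (paths whose first edge points into N5):
  P1: N5 <- N2 -> N8 <- N6
  P2: N5 <- N2 -> N9 <- N6
Condition 1 (no descendant of N5 in the set): holds — descendants of N5 are {N6, N8, N9}; none are in {}.
Condition 2 (every backdoor path blocked by {}):
  P1: blocked at collider N8 (neither it nor any descendant is in the conditioning set).
  P2: blocked at collider N9 (neither it nor any descendant is in the conditioning set).
{} satisfies the backdoor criterion.

Yes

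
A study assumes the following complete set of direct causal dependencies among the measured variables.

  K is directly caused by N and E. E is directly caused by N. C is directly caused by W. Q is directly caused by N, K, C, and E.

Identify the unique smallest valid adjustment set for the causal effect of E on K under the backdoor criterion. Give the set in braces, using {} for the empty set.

Variables eligible for adjustment (non-descendants of E, excluding E and K): {C, N, W}.
Backdoor paths from E to K:
  P1: E <- N -> K
  P2: E <- N -> Q <- K
The empty set is not sufficient: P1 (E <- N -> K) has no collider blocking it and no conditioned non-collider, so it is open.
Try {N}:
  P1: blocked at fork node N ∈ conditioning set.
  P2: blocked at fork node N ∈ conditioning set.
{N} contains no descendant of E and blocks every backdoor path.
No other singleton works — e.g. {W} leaves P1 open — so {N} is the unique smallest valid adjustment set.

{N}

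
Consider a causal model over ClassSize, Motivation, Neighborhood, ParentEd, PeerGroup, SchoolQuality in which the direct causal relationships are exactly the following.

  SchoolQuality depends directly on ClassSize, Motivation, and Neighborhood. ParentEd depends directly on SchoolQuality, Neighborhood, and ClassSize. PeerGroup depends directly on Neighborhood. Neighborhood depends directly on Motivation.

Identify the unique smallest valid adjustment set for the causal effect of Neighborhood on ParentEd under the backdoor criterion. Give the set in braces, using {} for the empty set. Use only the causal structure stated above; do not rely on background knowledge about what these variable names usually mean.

{Motivation}

Variables eligible for adjustment (non-descendants of Neighborhood, excluding Neighborhood and ParentEd): {ClassSize, Motivation}.
Backdoor paths from Neighborhood to ParentEd:
  P1: Neighborhood <- Motivation -> SchoolQuality <- ClassSize -> ParentEd
  P2: Neighborhood <- Motivation -> SchoolQuality -> ParentEd
The empty set is not sufficient: P2 (Neighborhood <- Motivation -> SchoolQuality -> ParentEd) has no collider blocking it and no conditioned non-collider, so it is open.
Try {Motivation}:
  P1: blocked at fork node Motivation ∈ conditioning set.
  P2: blocked at fork node Motivation ∈ conditioning set.
{Motivation} contains no descendant of Neighborhood and blocks every backdoor path.
No other singleton works — e.g. {ClassSize} leaves P2 open — so {Motivation} is the unique smallest valid adjustment set.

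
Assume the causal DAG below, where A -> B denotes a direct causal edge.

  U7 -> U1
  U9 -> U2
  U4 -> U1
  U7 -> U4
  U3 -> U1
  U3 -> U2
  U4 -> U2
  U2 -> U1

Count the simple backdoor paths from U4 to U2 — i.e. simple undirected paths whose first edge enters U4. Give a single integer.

2

A backdoor path from U4 to U2 is any simple undirected path whose first edge points into U4 (i.e. leaves U4 via a parent).
Parents of U4: {U7}.
Enumerating:
  P1: U4 <- U7 -> U1 <- U3 -> U2
  P2: U4 <- U7 -> U1 <- U2
That exhausts the simple backdoor paths. Count: 2.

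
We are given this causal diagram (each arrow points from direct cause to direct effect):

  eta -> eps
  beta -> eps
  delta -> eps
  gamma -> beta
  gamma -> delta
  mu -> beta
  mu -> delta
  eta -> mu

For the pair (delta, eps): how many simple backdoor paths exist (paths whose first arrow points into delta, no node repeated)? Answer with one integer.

A backdoor path from delta to eps is any simple undirected path whose first edge points into delta (i.e. leaves delta via a parent).
Parents of delta: {gamma, mu}.
Enumerating:
  P1: delta <- mu <- eta -> eps
  P2: delta <- mu -> beta -> eps
  P3: delta <- gamma -> beta <- mu <- eta -> eps
  P4: delta <- gamma -> beta -> eps
That exhausts the simple backdoor paths. Count: 4.

4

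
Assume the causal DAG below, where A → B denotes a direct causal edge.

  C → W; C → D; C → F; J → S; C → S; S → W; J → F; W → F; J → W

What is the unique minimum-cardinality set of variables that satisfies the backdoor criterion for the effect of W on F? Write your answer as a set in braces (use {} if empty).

{C, J}

Variables eligible for adjustment (non-descendants of W, excluding W and F): {C, D, J, S}.
Backdoor paths from W to F:
  P1: W <- J -> S <- C -> F
  P2: W <- J -> F
  P3: W <- C -> S <- J -> F
  P4: W <- C -> F
  P5: W <- S <- J -> F
  P6: W <- S <- C -> F
The empty set is not sufficient: P2 (W <- J -> F) has no collider blocking it and no conditioned non-collider, so it is open.
Try {C, J}:
  P1: blocked at fork node J ∈ conditioning set.
  P2: blocked at fork node J ∈ conditioning set.
  P3: blocked at fork node C ∈ conditioning set.
  P4: blocked at fork node C ∈ conditioning set.
  P5: blocked at fork node J ∈ conditioning set.
  P6: blocked at fork node C ∈ conditioning set.
{C, J} contains no descendant of W and blocks every backdoor path.
Every element of {C, J} is needed (dropping C leaves P4 open; dropping J leaves P2 open), so no proper subset is valid.
Among all size-2 subsets of the eligible variables, only {C, J} blocks every backdoor path, so it is the unique smallest valid adjustment set.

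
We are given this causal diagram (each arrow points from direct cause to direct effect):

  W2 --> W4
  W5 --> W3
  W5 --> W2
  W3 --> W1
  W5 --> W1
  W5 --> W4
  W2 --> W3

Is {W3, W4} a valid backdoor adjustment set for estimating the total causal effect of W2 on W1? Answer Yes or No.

No

Backdoor paths from W2 to W1 (paths whose first edge points into W2):
  P1: W2 <- W5 -> W3 -> W1
  P2: W2 <- W5 -> W1
Condition 1 (no descendant of W2 in the set): FAILS — W3 and W4 are descendants of W2.
Condition 2 (every backdoor path blocked by {W3, W4}):
  P1: blocked at chain node W3 ∈ conditioning set.
  P2: open — no interior node is in the conditioning set.
{W3, W4} does not satisfy the backdoor criterion.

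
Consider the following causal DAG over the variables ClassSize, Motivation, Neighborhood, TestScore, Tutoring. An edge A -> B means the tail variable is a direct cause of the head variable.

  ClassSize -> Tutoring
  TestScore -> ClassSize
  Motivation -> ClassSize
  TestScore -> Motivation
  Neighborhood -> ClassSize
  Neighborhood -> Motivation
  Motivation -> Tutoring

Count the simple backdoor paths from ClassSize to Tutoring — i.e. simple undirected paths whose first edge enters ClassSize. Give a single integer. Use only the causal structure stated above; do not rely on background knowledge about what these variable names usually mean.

3

A backdoor path from ClassSize to Tutoring is any simple undirected path whose first edge points into ClassSize (i.e. leaves ClassSize via a parent).
Parents of ClassSize: {Motivation, Neighborhood, TestScore}.
Enumerating:
  P1: ClassSize <- Neighborhood -> Motivation -> Tutoring
  P2: ClassSize <- TestScore -> Motivation -> Tutoring
  P3: ClassSize <- Motivation -> Tutoring
That exhausts the simple backdoor paths. Count: 3.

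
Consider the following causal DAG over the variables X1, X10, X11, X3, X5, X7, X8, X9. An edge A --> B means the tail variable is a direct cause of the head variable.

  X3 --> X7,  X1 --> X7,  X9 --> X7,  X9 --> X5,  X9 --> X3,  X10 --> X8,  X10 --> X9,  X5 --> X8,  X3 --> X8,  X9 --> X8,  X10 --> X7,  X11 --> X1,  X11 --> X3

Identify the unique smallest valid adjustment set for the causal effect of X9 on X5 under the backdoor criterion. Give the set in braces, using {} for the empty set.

{}

Variables eligible for adjustment (non-descendants of X9, excluding X9 and X5): {X1, X10, X11}.
Backdoor paths from X9 to X5:
  P1: X9 <- X10 -> X8 <- X5
  P2: X9 <- X10 -> X7 <- X1 <- X11 -> X3 -> X8 <- X5
  P3: X9 <- X10 -> X7 <- X3 -> X8 <- X5
Each backdoor path contains an unconditioned collider, so every path is already blocked with the empty conditioning set:
  P1: blocked at collider X8 (neither it nor any descendant is in the conditioning set).
  P2: blocked at collider X7 (neither it nor any descendant is in the conditioning set).
  P3: blocked at collider X7 (neither it nor any descendant is in the conditioning set).
The empty set is therefore the unique smallest valid set.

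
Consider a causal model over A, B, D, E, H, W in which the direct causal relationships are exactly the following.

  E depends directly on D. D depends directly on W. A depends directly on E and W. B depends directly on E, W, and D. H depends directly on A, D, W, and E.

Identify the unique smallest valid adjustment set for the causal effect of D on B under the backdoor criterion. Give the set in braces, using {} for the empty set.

Variables eligible for adjustment (non-descendants of D, excluding D and B): {W}.
Backdoor paths from D to B:
  P1: D <- W -> A <- E -> B
  P2: D <- W -> A -> H <- E -> B
  P3: D <- W -> H <- E -> B
  P4: D <- W -> H <- A <- E -> B
  P5: D <- W -> B
The empty set is not sufficient: P5 (D <- W -> B) has no collider blocking it and no conditioned non-collider, so it is open.
Try {W}:
  P1: blocked at fork node W ∈ conditioning set.
  P2: blocked at fork node W ∈ conditioning set.
  P3: blocked at fork node W ∈ conditioning set.
  P4: blocked at fork node W ∈ conditioning set.
  P5: blocked at fork node W ∈ conditioning set.
{W} contains no descendant of D and blocks every backdoor path.
{W} is the unique smallest valid adjustment set.

{W}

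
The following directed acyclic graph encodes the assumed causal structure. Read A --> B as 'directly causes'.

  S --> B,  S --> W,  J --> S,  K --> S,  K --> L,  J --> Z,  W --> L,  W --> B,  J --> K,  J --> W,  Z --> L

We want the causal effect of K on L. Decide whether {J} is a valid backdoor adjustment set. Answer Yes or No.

Backdoor paths from K to L (paths whose first edge points into K):
  P1: K <- J -> S -> W -> L
  P2: K <- J -> S -> B <- W -> L
  P3: K <- J -> W -> L
  P4: K <- J -> Z -> L
Condition 1 (no descendant of K in the set): holds — descendants of K are {B, L, S, W}; none are in {J}.
Condition 2 (every backdoor path blocked by {J}):
  P1: blocked at fork node J ∈ conditioning set.
  P2: blocked at fork node J ∈ conditioning set.
  P3: blocked at fork node J ∈ conditioning set.
  P4: blocked at fork node J ∈ conditioning set.
{J} satisfies the backdoor criterion.

Yes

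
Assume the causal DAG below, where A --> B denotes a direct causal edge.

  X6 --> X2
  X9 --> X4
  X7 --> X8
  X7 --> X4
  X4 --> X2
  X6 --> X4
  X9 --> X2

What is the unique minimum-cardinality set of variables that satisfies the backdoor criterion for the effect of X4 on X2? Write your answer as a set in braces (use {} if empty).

{X6, X9}

Variables eligible for adjustment (non-descendants of X4, excluding X4 and X2): {X6, X7, X8, X9}.
Backdoor paths from X4 to X2:
  P1: X4 <- X6 -> X2
  P2: X4 <- X9 -> X2
The empty set is not sufficient: P1 (X4 <- X6 -> X2) has no collider blocking it and no conditioned non-collider, so it is open.
Try {X6, X9}:
  P1: blocked at fork node X6 ∈ conditioning set.
  P2: blocked at fork node X9 ∈ conditioning set.
{X6, X9} contains no descendant of X4 and blocks every backdoor path.
Every element of {X6, X9} is needed (dropping X6 leaves P1 open; dropping X9 leaves P2 open), so no proper subset is valid.
Among all size-2 subsets of the eligible variables, only {X6, X9} blocks every backdoor path, so it is the unique smallest valid adjustment set.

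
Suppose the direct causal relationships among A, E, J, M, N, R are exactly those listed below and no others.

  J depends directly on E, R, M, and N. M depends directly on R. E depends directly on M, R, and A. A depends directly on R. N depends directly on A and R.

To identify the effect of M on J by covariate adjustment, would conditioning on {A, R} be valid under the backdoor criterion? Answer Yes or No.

Backdoor paths from M to J (paths whose first edge points into M):
  P1: M <- R -> A -> E -> J
  P2: M <- R -> A -> N -> J
  P3: M <- R -> E <- A -> N -> J
  P4: M <- R -> E -> J
  P5: M <- R -> N <- A -> E -> J
  P6: M <- R -> N -> J
  P7: M <- R -> J
Condition 1 (no descendant of M in the set): holds — descendants of M are {E, J}; none are in {A, R}.
Condition 2 (every backdoor path blocked by {A, R}):
  P1: blocked at fork node R ∈ conditioning set.
  P2: blocked at fork node R ∈ conditioning set.
  P3: blocked at fork node R ∈ conditioning set.
  P4: blocked at fork node R ∈ conditioning set.
  P5: blocked at fork node R ∈ conditioning set.
  P6: blocked at fork node R ∈ conditioning set.
  P7: blocked at fork node R ∈ conditioning set.
{A, R} satisfies the backdoor criterion.

Yes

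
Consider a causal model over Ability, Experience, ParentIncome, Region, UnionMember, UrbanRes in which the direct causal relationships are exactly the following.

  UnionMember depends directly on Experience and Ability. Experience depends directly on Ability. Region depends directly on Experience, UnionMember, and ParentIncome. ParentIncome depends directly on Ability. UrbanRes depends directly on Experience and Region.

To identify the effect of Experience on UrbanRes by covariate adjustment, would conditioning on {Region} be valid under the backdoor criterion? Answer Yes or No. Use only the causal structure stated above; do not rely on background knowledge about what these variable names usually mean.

No

Backdoor paths from Experience to UrbanRes (paths whose first edge points into Experience):
  P1: Experience <- Ability -> UnionMember -> Region -> UrbanRes
  P2: Experience <- Ability -> ParentIncome -> Region -> UrbanRes
Condition 1 (no descendant of Experience in the set): FAILS — Region is a descendant of Experience.
Condition 2 (every backdoor path blocked by {Region}):
  P1: blocked at chain node Region ∈ conditioning set.
  P2: blocked at chain node Region ∈ conditioning set.
{Region} does not satisfy the backdoor criterion.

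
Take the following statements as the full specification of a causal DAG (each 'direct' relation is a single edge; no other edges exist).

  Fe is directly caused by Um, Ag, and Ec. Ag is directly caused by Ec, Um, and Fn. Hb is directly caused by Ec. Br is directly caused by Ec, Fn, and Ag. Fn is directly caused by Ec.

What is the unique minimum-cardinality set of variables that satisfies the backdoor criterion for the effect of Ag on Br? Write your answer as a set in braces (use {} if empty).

{Ec, Fn}

Variables eligible for adjustment (non-descendants of Ag, excluding Ag and Br): {Ec, Fn, Hb, Um}.
Backdoor paths from Ag to Br:
  P1: Ag <- Um -> Fe <- Ec -> Fn -> Br
  P2: Ag <- Um -> Fe <- Ec -> Br
  P3: Ag <- Ec -> Fn -> Br
  P4: Ag <- Ec -> Br
  P5: Ag <- Fn <- Ec -> Br
  P6: Ag <- Fn -> Br
The empty set is not sufficient: P3 (Ag <- Ec -> Fn -> Br) has no collider blocking it and no conditioned non-collider, so it is open.
Try {Ec, Fn}:
  P1: blocked at collider Fe (neither it nor any descendant is in the conditioning set).
  P2: blocked at collider Fe (neither it nor any descendant is in the conditioning set).
  P3: blocked at fork node Ec ∈ conditioning set.
  P4: blocked at fork node Ec ∈ conditioning set.
  P5: blocked at chain node Fn ∈ conditioning set.
  P6: blocked at fork node Fn ∈ conditioning set.
{Ec, Fn} contains no descendant of Ag and blocks every backdoor path.
Every element of {Ec, Fn} is needed (dropping Ec leaves P4 open; dropping Fn leaves P6 open), so no proper subset is valid.
Among all size-2 subsets of the eligible variables, only {Ec, Fn} blocks every backdoor path, so it is the unique smallest valid adjustment set.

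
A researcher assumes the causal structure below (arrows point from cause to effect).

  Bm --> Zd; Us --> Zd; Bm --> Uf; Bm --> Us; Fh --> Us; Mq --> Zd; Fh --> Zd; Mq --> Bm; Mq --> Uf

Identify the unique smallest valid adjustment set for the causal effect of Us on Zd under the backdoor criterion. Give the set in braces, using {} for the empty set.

Variables eligible for adjustment (non-descendants of Us, excluding Us and Zd): {Bm, Fh, Mq, Uf}.
Backdoor paths from Us to Zd:
  P1: Us <- Bm <- Mq -> Zd
  P2: Us <- Bm -> Zd
  P3: Us <- Bm -> Uf <- Mq -> Zd
  P4: Us <- Fh -> Zd
The empty set is not sufficient: P1 (Us <- Bm <- Mq -> Zd) has no collider blocking it and no conditioned non-collider, so it is open.
Try {Bm, Fh}:
  P1: blocked at chain node Bm ∈ conditioning set.
  P2: blocked at fork node Bm ∈ conditioning set.
  P3: blocked at fork node Bm ∈ conditioning set.
  P4: blocked at fork node Fh ∈ conditioning set.
{Bm, Fh} contains no descendant of Us and blocks every backdoor path.
Every element of {Bm, Fh} is needed (dropping Bm leaves P1 open; dropping Fh leaves P4 open), so no proper subset is valid.
Among all size-2 subsets of the eligible variables, only {Bm, Fh} blocks every backdoor path, so it is the unique smallest valid adjustment set.

{Bm, Fh}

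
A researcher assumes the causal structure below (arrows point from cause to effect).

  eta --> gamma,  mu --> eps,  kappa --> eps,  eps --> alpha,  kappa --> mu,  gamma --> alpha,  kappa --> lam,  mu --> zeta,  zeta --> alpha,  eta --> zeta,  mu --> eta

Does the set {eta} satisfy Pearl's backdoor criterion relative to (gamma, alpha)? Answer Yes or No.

Backdoor paths from gamma to alpha (paths whose first edge points into gamma):
  P1: gamma <- eta <- mu <- kappa -> eps -> alpha
  P2: gamma <- eta <- mu -> eps -> alpha
  P3: gamma <- eta <- mu -> zeta -> alpha
  P4: gamma <- eta -> zeta <- mu <- kappa -> eps -> alpha
  P5: gamma <- eta -> zeta <- mu -> eps -> alpha
  P6: gamma <- eta -> zeta -> alpha
Condition 1 (no descendant of gamma in the set): holds — descendants of gamma are {alpha}; none are in {eta}.
Condition 2 (every backdoor path blocked by {eta}):
  P1: blocked at chain node eta ∈ conditioning set.
  P2: blocked at chain node eta ∈ conditioning set.
  P3: blocked at chain node eta ∈ conditioning set.
  P4: blocked at fork node eta ∈ conditioning set.
  P5: blocked at fork node eta ∈ conditioning set.
  P6: blocked at fork node eta ∈ conditioning set.
{eta} satisfies the backdoor criterion.

Yes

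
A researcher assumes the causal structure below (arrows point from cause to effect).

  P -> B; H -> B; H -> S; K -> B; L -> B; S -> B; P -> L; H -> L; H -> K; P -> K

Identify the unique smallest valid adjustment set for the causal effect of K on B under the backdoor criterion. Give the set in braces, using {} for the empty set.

Variables eligible for adjustment (non-descendants of K, excluding K and B): {H, L, P, S}.
Backdoor paths from K to B:
  P1: K <- H -> S -> B
  P2: K <- H -> L <- P -> B
  P3: K <- H -> L -> B
  P4: K <- H -> B
  P5: K <- P -> L <- H -> S -> B
  P6: K <- P -> L <- H -> B
  P7: K <- P -> L -> B
  P8: K <- P -> B
The empty set is not sufficient: P1 (K <- H -> S -> B) has no collider blocking it and no conditioned non-collider, so it is open.
Try {H, P}:
  P1: blocked at fork node H ∈ conditioning set.
  P2: blocked at fork node H ∈ conditioning set.
  P3: blocked at fork node H ∈ conditioning set.
  P4: blocked at fork node H ∈ conditioning set.
  P5: blocked at fork node P ∈ conditioning set.
  P6: blocked at fork node P ∈ conditioning set.
  P7: blocked at fork node P ∈ conditioning set.
  P8: blocked at fork node P ∈ conditioning set.
{H, P} contains no descendant of K and blocks every backdoor path.
Every element of {H, P} is needed (dropping H leaves P1 open; dropping P leaves P7 open), so no proper subset is valid.
Among all size-2 subsets of the eligible variables, only {H, P} blocks every backdoor path, so it is the unique smallest valid adjustment set.

{H, P}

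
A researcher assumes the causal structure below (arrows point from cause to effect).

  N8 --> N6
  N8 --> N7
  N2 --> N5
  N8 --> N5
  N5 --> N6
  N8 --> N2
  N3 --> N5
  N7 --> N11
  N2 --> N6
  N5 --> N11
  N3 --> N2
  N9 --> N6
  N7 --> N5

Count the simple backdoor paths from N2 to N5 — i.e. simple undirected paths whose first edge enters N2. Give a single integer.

A backdoor path from N2 to N5 is any simple undirected path whose first edge points into N2 (i.e. leaves N2 via a parent).
Parents of N2: {N3, N8}.
Enumerating:
  P1: N2 <- N3 -> N5
  P2: N2 <- N8 -> N7 -> N5
  P3: N2 <- N8 -> N7 -> N11 <- N5
  P4: N2 <- N8 -> N5
  P5: N2 <- N8 -> N6 <- N5
That exhausts the simple backdoor paths. Count: 5.

5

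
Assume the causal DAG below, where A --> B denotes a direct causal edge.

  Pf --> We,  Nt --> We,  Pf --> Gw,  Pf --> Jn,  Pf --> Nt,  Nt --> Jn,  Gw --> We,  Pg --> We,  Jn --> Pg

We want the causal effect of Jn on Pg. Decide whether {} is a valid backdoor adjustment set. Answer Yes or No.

Yes

Backdoor paths from Jn to Pg (paths whose first edge points into Jn):
  P1: Jn <- Pf -> Nt -> We <- Pg
  P2: Jn <- Pf -> Gw -> We <- Pg
  P3: Jn <- Pf -> We <- Pg
  P4: Jn <- Nt <- Pf -> Gw -> We <- Pg
  P5: Jn <- Nt <- Pf -> We <- Pg
  P6: Jn <- Nt -> We <- Pg
Condition 1 (no descendant of Jn in the set): holds — descendants of Jn are {Pg, We}; none are in {}.
Condition 2 (every backdoor path blocked by {}):
  P1: blocked at collider We (neither it nor any descendant is in the conditioning set).
  P2: blocked at collider We (neither it nor any descendant is in the conditioning set).
  P3: blocked at collider We (neither it nor any descendant is in the conditioning set).
  P4: blocked at collider We (neither it nor any descendant is in the conditioning set).
  P5: blocked at collider We (neither it nor any descendant is in the conditioning set).
  P6: blocked at collider We (neither it nor any descendant is in the conditioning set).
{} satisfies the backdoor criterion.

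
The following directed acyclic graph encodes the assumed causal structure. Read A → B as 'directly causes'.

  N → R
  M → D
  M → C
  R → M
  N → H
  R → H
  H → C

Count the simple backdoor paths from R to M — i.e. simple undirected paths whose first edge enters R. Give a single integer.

A backdoor path from R to M is any simple undirected path whose first edge points into R (i.e. leaves R via a parent).
Parents of R: {N}.
Enumerating:
  P1: R <- N -> H -> C <- M
That exhausts the simple backdoor paths. Count: 1.

1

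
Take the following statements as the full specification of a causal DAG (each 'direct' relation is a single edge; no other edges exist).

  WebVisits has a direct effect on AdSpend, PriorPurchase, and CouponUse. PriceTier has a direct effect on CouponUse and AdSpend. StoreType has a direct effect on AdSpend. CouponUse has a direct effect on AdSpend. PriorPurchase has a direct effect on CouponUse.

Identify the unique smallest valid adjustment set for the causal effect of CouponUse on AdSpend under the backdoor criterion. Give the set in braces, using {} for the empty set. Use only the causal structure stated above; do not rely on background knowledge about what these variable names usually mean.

{PriceTier, WebVisits}

Variables eligible for adjustment (non-descendants of CouponUse, excluding CouponUse and AdSpend): {PriceTier, PriorPurchase, StoreType, WebVisits}.
Backdoor paths from CouponUse to AdSpend:
  P1: CouponUse <- PriceTier -> AdSpend
  P2: CouponUse <- WebVisits -> AdSpend
  P3: CouponUse <- PriorPurchase <- WebVisits -> AdSpend
The empty set is not sufficient: P1 (CouponUse <- PriceTier -> AdSpend) has no collider blocking it and no conditioned non-collider, so it is open.
Try {PriceTier, WebVisits}:
  P1: blocked at fork node PriceTier ∈ conditioning set.
  P2: blocked at fork node WebVisits ∈ conditioning set.
  P3: blocked at fork node WebVisits ∈ conditioning set.
{PriceTier, WebVisits} contains no descendant of CouponUse and blocks every backdoor path.
Every element of {PriceTier, WebVisits} is needed (dropping PriceTier leaves P1 open; dropping WebVisits leaves P2 open), so no proper subset is valid.
Among all size-2 subsets of the eligible variables, only {PriceTier, WebVisits} blocks every backdoor path, so it is the unique smallest valid adjustment set.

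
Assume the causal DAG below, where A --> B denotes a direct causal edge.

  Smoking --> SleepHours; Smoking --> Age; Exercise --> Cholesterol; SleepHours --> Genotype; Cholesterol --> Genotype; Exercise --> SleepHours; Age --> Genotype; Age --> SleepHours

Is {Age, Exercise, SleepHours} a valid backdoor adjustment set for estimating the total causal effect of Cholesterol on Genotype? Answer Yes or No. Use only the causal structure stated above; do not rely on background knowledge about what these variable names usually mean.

Yes

Backdoor paths from Cholesterol to Genotype (paths whose first edge points into Cholesterol):
  P1: Cholesterol <- Exercise -> SleepHours <- Smoking -> Age -> Genotype
  P2: Cholesterol <- Exercise -> SleepHours <- Age -> Genotype
  P3: Cholesterol <- Exercise -> SleepHours -> Genotype
Condition 1 (no descendant of Cholesterol in the set): holds — descendants of Cholesterol are {Genotype}; none are in {Age, Exercise, SleepHours}.
Condition 2 (every backdoor path blocked by {Age, Exercise, SleepHours}):
  P1: blocked at fork node Exercise ∈ conditioning set.
  P2: blocked at fork node Exercise ∈ conditioning set.
  P3: blocked at fork node Exercise ∈ conditioning set.
{Age, Exercise, SleepHours} satisfies the backdoor criterion.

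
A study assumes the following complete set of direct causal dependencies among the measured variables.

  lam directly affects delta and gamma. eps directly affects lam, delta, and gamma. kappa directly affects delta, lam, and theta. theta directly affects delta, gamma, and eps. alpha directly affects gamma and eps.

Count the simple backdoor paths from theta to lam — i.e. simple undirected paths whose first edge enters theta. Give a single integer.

A backdoor path from theta to lam is any simple undirected path whose first edge points into theta (i.e. leaves theta via a parent).
Parents of theta: {kappa}.
Enumerating:
  P1: theta <- kappa -> lam
  P2: theta <- kappa -> delta <- eps <- alpha -> gamma <- lam
  P3: theta <- kappa -> delta <- eps -> lam
  P4: theta <- kappa -> delta <- eps -> gamma <- lam
  P5: theta <- kappa -> delta <- lam
That exhausts the simple backdoor paths. Count: 5.

5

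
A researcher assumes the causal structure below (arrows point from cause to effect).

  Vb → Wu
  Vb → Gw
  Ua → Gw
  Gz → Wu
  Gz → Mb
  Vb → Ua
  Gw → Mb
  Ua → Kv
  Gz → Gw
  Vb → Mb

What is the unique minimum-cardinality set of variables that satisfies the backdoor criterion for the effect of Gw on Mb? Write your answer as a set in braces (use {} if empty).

Variables eligible for adjustment (non-descendants of Gw, excluding Gw and Mb): {Gz, Kv, Ua, Vb, Wu}.
Backdoor paths from Gw to Mb:
  P1: Gw <- Vb -> Mb
  P2: Gw <- Vb -> Wu <- Gz -> Mb
  P3: Gw <- Ua <- Vb -> Mb
  P4: Gw <- Ua <- Vb -> Wu <- Gz -> Mb
  P5: Gw <- Gz -> Mb
  P6: Gw <- Gz -> Wu <- Vb -> Mb
The empty set is not sufficient: P1 (Gw <- Vb -> Mb) has no collider blocking it and no conditioned non-collider, so it is open.
Try {Gz, Vb}:
  P1: blocked at fork node Vb ∈ conditioning set.
  P2: blocked at fork node Vb ∈ conditioning set.
  P3: blocked at fork node Vb ∈ conditioning set.
  P4: blocked at fork node Vb ∈ conditioning set.
  P5: blocked at fork node Gz ∈ conditioning set.
  P6: blocked at fork node Gz ∈ conditioning set.
{Gz, Vb} contains no descendant of Gw and blocks every backdoor path.
Every element of {Gz, Vb} is needed (dropping Gz leaves P5 open; dropping Vb leaves P1 open), so no proper subset is valid.
Among all size-2 subsets of the eligible variables, only {Gz, Vb} blocks every backdoor path, so it is the unique smallest valid adjustment set.

{Gz, Vb}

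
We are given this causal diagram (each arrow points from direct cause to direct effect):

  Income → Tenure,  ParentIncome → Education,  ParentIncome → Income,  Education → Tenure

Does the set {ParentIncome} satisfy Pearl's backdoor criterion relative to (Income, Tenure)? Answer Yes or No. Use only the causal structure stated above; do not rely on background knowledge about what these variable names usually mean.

Yes

Backdoor paths from Income to Tenure (paths whose first edge points into Income):
  P1: Income <- ParentIncome -> Education -> Tenure
Condition 1 (no descendant of Income in the set): holds — descendants of Income are {Tenure}; none are in {ParentIncome}.
Condition 2 (every backdoor path blocked by {ParentIncome}):
  P1: blocked at fork node ParentIncome ∈ conditioning set.
{ParentIncome} satisfies the backdoor criterion.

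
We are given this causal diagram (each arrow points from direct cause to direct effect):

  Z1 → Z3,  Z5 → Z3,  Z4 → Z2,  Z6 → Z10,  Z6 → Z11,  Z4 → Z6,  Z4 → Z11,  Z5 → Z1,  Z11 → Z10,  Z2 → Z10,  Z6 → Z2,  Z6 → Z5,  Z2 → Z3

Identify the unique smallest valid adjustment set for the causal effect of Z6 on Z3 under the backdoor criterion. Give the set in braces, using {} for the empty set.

Variables eligible for adjustment (non-descendants of Z6, excluding Z6 and Z3): {Z4}.
Backdoor paths from Z6 to Z3:
  P1: Z6 <- Z4 -> Z11 -> Z10 <- Z2 -> Z3
  P2: Z6 <- Z4 -> Z2 -> Z3
The empty set is not sufficient: P2 (Z6 <- Z4 -> Z2 -> Z3) has no collider blocking it and no conditioned non-collider, so it is open.
Try {Z4}:
  P1: blocked at fork node Z4 ∈ conditioning set.
  P2: blocked at fork node Z4 ∈ conditioning set.
{Z4} contains no descendant of Z6 and blocks every backdoor path.
{Z4} is the unique smallest valid adjustment set.

{Z4}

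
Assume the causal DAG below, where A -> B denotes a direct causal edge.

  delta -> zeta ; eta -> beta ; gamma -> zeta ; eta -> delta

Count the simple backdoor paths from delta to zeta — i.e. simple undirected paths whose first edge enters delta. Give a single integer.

0

A backdoor path from delta to zeta is any simple undirected path whose first edge points into delta (i.e. leaves delta via a parent).
Parents of delta: {eta}.
No simple path from any parent of delta reaches zeta without revisiting delta, so there are no backdoor paths.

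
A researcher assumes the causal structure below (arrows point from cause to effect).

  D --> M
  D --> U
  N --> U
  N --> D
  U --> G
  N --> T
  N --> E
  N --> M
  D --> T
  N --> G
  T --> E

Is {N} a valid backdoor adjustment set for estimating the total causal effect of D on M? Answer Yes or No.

Yes

Backdoor paths from D to M (paths whose first edge points into D):
  P1: D <- N -> M
Condition 1 (no descendant of D in the set): holds — descendants of D are {E, G, M, T, U}; none are in {N}.
Condition 2 (every backdoor path blocked by {N}):
  P1: blocked at fork node N ∈ conditioning set.
{N} satisfies the backdoor criterion.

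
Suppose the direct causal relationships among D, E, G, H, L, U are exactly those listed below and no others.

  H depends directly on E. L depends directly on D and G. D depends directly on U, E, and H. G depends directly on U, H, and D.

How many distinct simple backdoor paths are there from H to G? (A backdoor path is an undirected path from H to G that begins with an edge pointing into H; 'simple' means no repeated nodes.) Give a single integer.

3

A backdoor path from H to G is any simple undirected path whose first edge points into H (i.e. leaves H via a parent).
Parents of H: {E}.
Enumerating:
  P1: H <- E -> D <- U -> G
  P2: H <- E -> D -> G
  P3: H <- E -> D -> L <- G
That exhausts the simple backdoor paths. Count: 3.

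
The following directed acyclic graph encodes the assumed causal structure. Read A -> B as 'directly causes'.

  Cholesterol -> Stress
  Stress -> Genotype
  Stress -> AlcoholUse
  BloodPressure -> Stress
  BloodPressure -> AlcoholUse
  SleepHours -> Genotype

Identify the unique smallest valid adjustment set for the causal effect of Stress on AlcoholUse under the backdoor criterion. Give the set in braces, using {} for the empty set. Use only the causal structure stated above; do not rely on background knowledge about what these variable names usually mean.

{BloodPressure}

Variables eligible for adjustment (non-descendants of Stress, excluding Stress and AlcoholUse): {BloodPressure, Cholesterol, SleepHours}.
Backdoor paths from Stress to AlcoholUse:
  P1: Stress <- BloodPressure -> AlcoholUse
The empty set is not sufficient: P1 (Stress <- BloodPressure -> AlcoholUse) has no collider blocking it and no conditioned non-collider, so it is open.
Try {BloodPressure}:
  P1: blocked at fork node BloodPressure ∈ conditioning set.
{BloodPressure} contains no descendant of Stress and blocks every backdoor path.
No other singleton works — e.g. {Cholesterol} leaves P1 open — so {BloodPressure} is the unique smallest valid adjustment set.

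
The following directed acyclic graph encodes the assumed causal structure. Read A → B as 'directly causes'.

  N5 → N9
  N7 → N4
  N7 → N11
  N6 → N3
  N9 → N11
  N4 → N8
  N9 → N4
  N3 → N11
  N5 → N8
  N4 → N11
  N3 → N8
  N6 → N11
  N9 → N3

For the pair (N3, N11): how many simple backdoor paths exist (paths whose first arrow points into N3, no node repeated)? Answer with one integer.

6

A backdoor path from N3 to N11 is any simple undirected path whose first edge points into N3 (i.e. leaves N3 via a parent).
Parents of N3: {N6, N9}.
Enumerating:
  P1: N3 <- N6 -> N11
  P2: N3 <- N9 <- N5 -> N8 <- N4 <- N7 -> N11
  P3: N3 <- N9 <- N5 -> N8 <- N4 -> N11
  P4: N3 <- N9 -> N4 <- N7 -> N11
  P5: N3 <- N9 -> N4 -> N11
  P6: N3 <- N9 -> N11
That exhausts the simple backdoor paths. Count: 6.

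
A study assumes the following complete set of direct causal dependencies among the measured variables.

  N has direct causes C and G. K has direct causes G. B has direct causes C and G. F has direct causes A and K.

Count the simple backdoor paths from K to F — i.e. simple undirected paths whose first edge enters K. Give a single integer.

A backdoor path from K to F is any simple undirected path whose first edge points into K (i.e. leaves K via a parent).
Parents of K: {G}.
No simple path from any parent of K reaches F without revisiting K, so there are no backdoor paths.

0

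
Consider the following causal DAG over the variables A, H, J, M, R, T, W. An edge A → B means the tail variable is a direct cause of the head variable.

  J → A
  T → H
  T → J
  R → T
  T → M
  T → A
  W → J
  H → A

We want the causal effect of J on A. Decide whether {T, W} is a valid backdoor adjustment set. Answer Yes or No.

Yes

Backdoor paths from J to A (paths whose first edge points into J):
  P1: J <- T -> H -> A
  P2: J <- T -> A
Condition 1 (no descendant of J in the set): holds — descendants of J are {A}; none are in {T, W}.
Condition 2 (every backdoor path blocked by {T, W}):
  P1: blocked at fork node T ∈ conditioning set.
  P2: blocked at fork node T ∈ conditioning set.
{T, W} satisfies the backdoor criterion.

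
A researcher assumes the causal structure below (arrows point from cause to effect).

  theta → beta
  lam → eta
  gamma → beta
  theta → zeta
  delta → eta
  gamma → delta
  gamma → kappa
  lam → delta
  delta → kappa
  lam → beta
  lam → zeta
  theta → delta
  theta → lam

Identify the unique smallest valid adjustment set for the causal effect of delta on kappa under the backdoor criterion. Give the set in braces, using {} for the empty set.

{gamma}

Variables eligible for adjustment (non-descendants of delta, excluding delta and kappa): {beta, gamma, lam, theta, zeta}.
Backdoor paths from delta to kappa:
  P1: delta <- gamma -> kappa
  P2: delta <- theta -> lam -> beta <- gamma -> kappa
  P3: delta <- theta -> zeta <- lam -> beta <- gamma -> kappa
  P4: delta <- theta -> beta <- gamma -> kappa
  P5: delta <- lam <- theta -> beta <- gamma -> kappa
  P6: delta <- lam -> zeta <- theta -> beta <- gamma -> kappa
  P7: delta <- lam -> beta <- gamma -> kappa
The empty set is not sufficient: P1 (delta <- gamma -> kappa) has no collider blocking it and no conditioned non-collider, so it is open.
Try {gamma}:
  P1: blocked at fork node gamma ∈ conditioning set.
  P2: blocked at collider beta (neither it nor any descendant is in the conditioning set).
  P3: blocked at collider zeta (neither it nor any descendant is in the conditioning set).
  P4: blocked at collider beta (neither it nor any descendant is in the conditioning set).
  P5: blocked at collider beta (neither it nor any descendant is in the conditioning set).
  P6: blocked at collider zeta (neither it nor any descendant is in the conditioning set).
  P7: blocked at collider beta (neither it nor any descendant is in the conditioning set).
{gamma} contains no descendant of delta and blocks every backdoor path.
No other singleton works — e.g. {theta} leaves P1 open — so {gamma} is the unique smallest valid adjustment set.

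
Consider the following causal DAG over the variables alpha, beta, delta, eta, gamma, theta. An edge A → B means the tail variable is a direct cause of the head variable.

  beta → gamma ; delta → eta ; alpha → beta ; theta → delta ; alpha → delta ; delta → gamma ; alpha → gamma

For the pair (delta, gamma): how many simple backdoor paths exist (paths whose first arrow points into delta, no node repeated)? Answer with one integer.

A backdoor path from delta to gamma is any simple undirected path whose first edge points into delta (i.e. leaves delta via a parent).
Parents of delta: {alpha, theta}.
Enumerating:
  P1: delta <- alpha -> beta -> gamma
  P2: delta <- alpha -> gamma
That exhausts the simple backdoor paths. Count: 2.

2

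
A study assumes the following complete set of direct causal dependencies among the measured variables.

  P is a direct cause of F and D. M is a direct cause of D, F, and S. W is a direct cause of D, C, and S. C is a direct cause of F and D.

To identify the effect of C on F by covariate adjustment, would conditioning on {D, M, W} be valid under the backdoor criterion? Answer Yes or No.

Backdoor paths from C to F (paths whose first edge points into C):
  P1: C <- W -> D <- M -> F
  P2: C <- W -> D <- P -> F
  P3: C <- W -> S <- M -> D <- P -> F
  P4: C <- W -> S <- M -> F
Condition 1 (no descendant of C in the set): FAILS — D is a descendant of C.
Condition 2 (every backdoor path blocked by {D, M, W}):
  P1: blocked at fork node W ∈ conditioning set.
  P2: blocked at fork node W ∈ conditioning set.
  P3: blocked at fork node W ∈ conditioning set.
  P4: blocked at fork node W ∈ conditioning set.
{D, M, W} does not satisfy the backdoor criterion.

No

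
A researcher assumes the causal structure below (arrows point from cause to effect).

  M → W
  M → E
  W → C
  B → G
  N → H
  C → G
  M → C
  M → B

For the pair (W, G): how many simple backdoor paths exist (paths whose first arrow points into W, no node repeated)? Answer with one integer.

2

A backdoor path from W to G is any simple undirected path whose first edge points into W (i.e. leaves W via a parent).
Parents of W: {M}.
Enumerating:
  P1: W <- M -> C -> G
  P2: W <- M -> B -> G
That exhausts the simple backdoor paths. Count: 2.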